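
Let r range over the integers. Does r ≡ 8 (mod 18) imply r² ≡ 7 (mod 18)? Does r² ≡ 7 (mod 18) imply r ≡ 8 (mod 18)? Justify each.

Both directions fail.

(⟹) This fails: take r = 8. Then 8 ≡ 8 (mod 18), but 8² = 64 ≡ 10 (mod 18), not 7.

(⟸) This fails: take r = 5. Then 5² = 25 ≡ 7 (mod 18), yet 5 ≡ 5 (mod 18), not 8.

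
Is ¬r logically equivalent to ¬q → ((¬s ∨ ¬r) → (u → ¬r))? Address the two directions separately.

(⇒) holds; (⇐) fails.

(⟸) This fails. Under s = F, u = F, q = F, r = T, the left side is false but the right side is true.

(⟹) Assume the antecedent. If r is true, the antecedent cannot hold. If r is false, ¬q → ((¬s ∨ ¬r) → (u → ¬r)) reduces to true regardless of the other variables. Either way ¬q → ((¬s ∨ ¬r) → (u → ¬r)) holds.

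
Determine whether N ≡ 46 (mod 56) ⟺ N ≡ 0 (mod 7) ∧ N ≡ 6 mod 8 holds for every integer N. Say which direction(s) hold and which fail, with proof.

(⟹) This fails: N = 46 gives 46 ≡ 46 (mod 56) but 46 ≡ 4 (mod 7), so the conjunction on the right does not hold.

(⟸) This fails: N = 14 satisfies both congruences on the right (14 ≡ 0 mod 7 and 14 ≡ 6 mod 8) yet 14 ≡ 14 (mod 56), not 46.

Neither implication holds.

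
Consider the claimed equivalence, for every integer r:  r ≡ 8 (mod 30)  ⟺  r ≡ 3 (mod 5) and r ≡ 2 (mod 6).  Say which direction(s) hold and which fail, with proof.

(⇐) If r ≡ 3 (mod 5) and r ≡ 2 (mod 6), then by the Chinese remainder theorem r ≡ 8 (mod 30). This is exactly r ≡ 8 (mod 30).

(⇒) Suppose r ≡ 8 (mod 30); write r = 30j + 8. Since 5 ∣ 30, reducing mod 5 gives r ≡ 8 ≡ 3 (mod 5); since 6 ∣ 30, reducing mod 6 gives r ≡ 8 ≡ 2 (mod 6).

The biconditional holds.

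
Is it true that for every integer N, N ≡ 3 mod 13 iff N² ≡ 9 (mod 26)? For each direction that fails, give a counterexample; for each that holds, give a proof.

[⇒] This fails: take N = 16. Then 16 ≡ 3 (mod 13), but 16² = 256 ≡ 22 (mod 26), not 9.

[⇐] This fails: take N = 23. Then 23² = 529 ≡ 9 (mod 26), yet 23 ≡ 10 (mod 13), not 3.

(⇒) fails and (⇐) fails.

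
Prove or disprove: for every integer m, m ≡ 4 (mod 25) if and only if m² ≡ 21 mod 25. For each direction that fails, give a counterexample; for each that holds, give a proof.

(⇒) fails and (⇐) fails.

(→) This fails: take m = 4. Then 4 ≡ 4 (mod 25), but 4² = 16 ≡ 16 (mod 25), not 21.

(←) This fails: take m = 11. Then 11² = 121 ≡ 21 (mod 25), yet 11 ≡ 11 (mod 25), not 4.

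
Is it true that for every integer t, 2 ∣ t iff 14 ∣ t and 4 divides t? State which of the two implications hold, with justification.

(⇒) fails; (⇐) holds.

Forward direction. This fails: take t = 2. Certainly 2 ∣ 2, but 14 ∤ 2.

Converse. Suppose 14 ∣ t and 4 ∣ t. Any common multiple of 14 and 4 is a multiple of their lcm; here lcm(14, 4) = 14·4/gcd(14, 4) = 56/2 = 28, so 28 ∣ t. Since 2 ∣ 28, it follows that 2 ∣ t.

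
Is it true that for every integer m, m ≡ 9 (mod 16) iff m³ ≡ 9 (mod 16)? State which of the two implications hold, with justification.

Both implications hold.

(⟹) Suppose m ≡ 9 (mod 16). Write m = 16j + 9. Then (16j + 9)³ = 4096j³ + 6912j² + 3888j + 729 = 16(256j³ + 432j² + 243j + 45) + 9, so m³ ≡ 9 (mod 16).

(⟸) Conversely, suppose m³ ≡ 9 (mod 16). The only residue r in {0, …, 15} with r³ ≡ 9 (mod 16) is r = 9, so m ≡ 9 (mod 16).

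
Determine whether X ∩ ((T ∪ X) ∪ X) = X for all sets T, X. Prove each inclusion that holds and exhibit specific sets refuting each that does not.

Both inclusions hold; the sets are equal.

Forward inclusion. Let x ∈ X ∩ ((T ∪ X) ∪ X). Then either x ∈ X and x ∉ T; or x ∈ T ∩ X. In each case x ∈ X, so X ∩ ((T ∪ X) ∪ X) ⊆ X.

Reverse inclusion. Let x ∈ X. Then either x ∈ X and x ∉ T; or x ∈ T ∩ X. In each case x ∈ X ∩ ((T ∪ X) ∪ X), so X ⊆ X ∩ ((T ∪ X) ∪ X).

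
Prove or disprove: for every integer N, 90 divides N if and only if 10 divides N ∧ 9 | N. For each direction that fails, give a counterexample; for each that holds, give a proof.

(→) If 90 ∣ N, write N = 90q. Since 90 = 9·10, N = 10·(9q), so 10 ∣ N; and since 90 = 10·9, N = 9·(10q), so 9 ∣ N.

(←) Suppose 10 ∣ N and 9 ∣ N. Any common multiple of 10 and 9 is a multiple of their lcm; here gcd(10, 9) = 1, so lcm(10, 9) = 10·9 = 90, so 90 ∣ N.

Both directions hold; the statement is true.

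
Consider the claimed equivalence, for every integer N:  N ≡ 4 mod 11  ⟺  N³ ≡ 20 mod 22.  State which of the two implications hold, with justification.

The forward direction fails; the converse holds.

(→) This fails: take N = 15. Then 15 ≡ 4 (mod 11), but 15³ = 3375 ≡ 9 (mod 22), not 20.

(←) Conversely, the residues r modulo 22 with r³ ≡ 20 (mod 22) are exactly {4}, and each is ≡ 4 (mod 11).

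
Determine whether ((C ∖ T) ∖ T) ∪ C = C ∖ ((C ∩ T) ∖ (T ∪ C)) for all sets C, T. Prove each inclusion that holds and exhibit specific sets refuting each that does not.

The two sets are equal.

(⟸) Let x ∈ C ∖ ((C ∩ T) ∖ (T ∪ C)). Then either x ∈ C and x ∉ T; or x ∈ C ∩ T. In each case x ∈ ((C ∖ T) ∖ T) ∪ C, so C ∖ ((C ∩ T) ∖ (T ∪ C)) ⊆ ((C ∖ T) ∖ T) ∪ C.

(⟹) Let x ∈ ((C ∖ T) ∖ T) ∪ C. Then either x ∈ C and x ∉ T; or x ∈ C ∩ T. In each case x ∈ C ∖ ((C ∩ T) ∖ (T ∪ C)), so ((C ∖ T) ∖ T) ∪ C ⊆ C ∖ ((C ∩ T) ∖ (T ∪ C)).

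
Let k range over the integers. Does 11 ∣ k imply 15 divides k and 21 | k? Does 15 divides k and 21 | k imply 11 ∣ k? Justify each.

Both directions fail.

Forward direction. This fails: take k = 11. Certainly 11 ∣ 11, but 15 ∤ 11.

Converse. This fails: take k = 105. Both 15 ∣ 105 and 21 ∣ 105, yet 105 is not a multiple of 11 (since 105 = 9·11 + 6), so 11 ∤ 105.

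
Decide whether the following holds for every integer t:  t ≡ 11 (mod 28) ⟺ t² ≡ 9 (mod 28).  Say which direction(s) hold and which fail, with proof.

Only the forward direction holds.

[⇒] Suppose t ≡ 11 (mod 28). Write t = 28j + 11. Then (28j + 11)² = 784j² + 616j + 121 = 28(28j² + 22j + 4) + 9, so t² ≡ 9 (mod 28).

[⇐] This fails: take t = 3. Then 3² = 9 ≡ 9 (mod 28), yet 3 ≡ 3 (mod 28), not 11.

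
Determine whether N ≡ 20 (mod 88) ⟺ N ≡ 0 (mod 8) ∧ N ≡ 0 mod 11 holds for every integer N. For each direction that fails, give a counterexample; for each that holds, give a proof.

(⟹) This fails: N = 20 gives 20 ≡ 20 (mod 88) but 20 ≡ 4 (mod 8), so the conjunction on the right does not hold.

(⟸) This fails: N = 0 satisfies both congruences on the right (0 ≡ 0 mod 8 and 0 ≡ 0 mod 11) yet 0 ≡ 0 (mod 88), not 20.

(⇒) fails and (⇐) fails.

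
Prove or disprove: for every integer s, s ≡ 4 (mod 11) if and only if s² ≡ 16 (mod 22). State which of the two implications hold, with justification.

Neither implication holds.

(→) This fails: take s = 15. Then 15 ≡ 4 (mod 11), but 15² = 225 ≡ 5 (mod 22), not 16.

(←) This fails: take s = 18. Then 18² = 324 ≡ 16 (mod 22), yet 18 ≡ 7 (mod 11), not 4.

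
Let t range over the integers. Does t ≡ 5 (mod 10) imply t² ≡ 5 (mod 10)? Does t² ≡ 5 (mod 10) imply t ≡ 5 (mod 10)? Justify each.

Forward direction. Suppose t ≡ 5 (mod 10). Write t = 10j + 5. Then (10j + 5)² = 100j² + 100j + 25 = 10(10j² + 10j + 2) + 5, so t² ≡ 5 (mod 10).

Converse. For the converse, argue contrapositively. If t ≢ 5 (mod 10), then t is congruent to one of 0, 1, 2, 3, 4, 6, 7, 8, 9 modulo 10, and these give t² ≡ 0, 1, 4, 9, 6, 6, 9, 4, 1 respectively — never 5.

Both implications hold.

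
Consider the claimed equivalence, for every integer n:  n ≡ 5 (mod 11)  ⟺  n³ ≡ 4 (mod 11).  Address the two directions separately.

Equivalent; both directions hold.

(→) Suppose n ≡ 5 (mod 11). Write n = 11j + 5. Then (11j + 5)³ = 1331j³ + 1815j² + 825j + 125 = 11(121j³ + 165j² + 75j + 11) + 4, so n³ ≡ 4 (mod 11).

(←) Conversely, suppose n³ ≡ 4 (mod 11). The only residue r in {0, …, 10} with r³ ≡ 4 (mod 11) is r = 5, so n ≡ 5 (mod 11).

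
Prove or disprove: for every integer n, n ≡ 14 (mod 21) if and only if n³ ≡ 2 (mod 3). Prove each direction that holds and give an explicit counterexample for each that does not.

Converse. This fails: take n = 2. Then 2³ = 8 ≡ 2 (mod 3), yet 2 ≡ 2 (mod 21), not 14.

Forward direction. Suppose n ≡ 14 (mod 21). Then n³ ≡ 14³ = 2744 (mod 21), and since 3 ∣ 21, also n³ ≡ 2 (mod 3).

(⇒) holds; (⇐) fails.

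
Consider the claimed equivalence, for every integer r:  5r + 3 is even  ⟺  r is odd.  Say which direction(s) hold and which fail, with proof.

(⇒) Suppose 5r + 3 is even. Since 5 is odd, 5r and r have the same parity, so 5r + 3 ≡ r + 3 (mod 2). As 3 is odd, 5r + 3 is even exactly when r is odd. Thus r is odd.

(⇐) Conversely, suppose r is odd; write r = 2j + 1. Then 5r + 3 = 5·(2j + 1) + 3 = 2·5j + 8, which is even.

Equivalent; both directions hold.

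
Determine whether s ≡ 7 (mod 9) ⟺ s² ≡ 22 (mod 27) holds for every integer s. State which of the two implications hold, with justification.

(→) This fails: take s = 16. Then 16 ≡ 7 (mod 9), but 16² = 256 ≡ 13 (mod 27), not 22.

(←) This fails: take s = 20. Then 20² = 400 ≡ 22 (mod 27), yet 20 ≡ 2 (mod 9), not 7.

(⇒) fails and (⇐) fails.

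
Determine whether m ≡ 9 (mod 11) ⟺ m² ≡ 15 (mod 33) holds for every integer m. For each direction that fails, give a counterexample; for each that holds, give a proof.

Neither implication holds.

(⇒) This fails: take m = 20. Then 20 ≡ 9 (mod 11), but 20² = 400 ≡ 4 (mod 33), not 15.

(⇐) This fails: take m = 24. Then 24² = 576 ≡ 15 (mod 33), yet 24 ≡ 2 (mod 11), not 9.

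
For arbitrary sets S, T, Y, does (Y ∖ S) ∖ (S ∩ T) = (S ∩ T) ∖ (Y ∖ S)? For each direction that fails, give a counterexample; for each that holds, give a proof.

Neither inclusion holds.

Forward inclusion. This inclusion fails. Take S = ∅, T = ∅, Y = {1}; then 1 ∈ (Y ∖ S) ∖ (S ∩ T) but 1 ∉ (S ∩ T) ∖ (Y ∖ S).

Reverse inclusion. This inclusion fails. Take S = {1}, T = {1}, Y = ∅; then 1 ∈ (S ∩ T) ∖ (Y ∖ S) but 1 ∉ (Y ∖ S) ∖ (S ∩ T).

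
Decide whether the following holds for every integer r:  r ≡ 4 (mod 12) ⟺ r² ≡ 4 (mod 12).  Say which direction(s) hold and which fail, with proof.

(⇒) Suppose r ≡ 4 (mod 12). Write r = 12j + 4. Then (12j + 4)² = 144j² + 96j + 16 = 12(12j² + 8j + 1) + 4, so r² ≡ 4 (mod 12).

(⇐) This fails: take r = 2. Then 2² = 4 ≡ 4 (mod 12), yet 2 ≡ 2 (mod 12), not 4.

The forward direction holds; the converse fails.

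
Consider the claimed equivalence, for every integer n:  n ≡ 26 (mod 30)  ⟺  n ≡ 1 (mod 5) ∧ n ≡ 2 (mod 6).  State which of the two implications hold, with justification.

Converse. If n ≡ 1 (mod 5) and n ≡ 2 (mod 6), then by the Chinese remainder theorem n ≡ 26 (mod 30). This is exactly n ≡ 26 (mod 30).

Forward direction. Suppose n ≡ 26 (mod 30); write n = 30j + 26. Since 5 ∣ 30, reducing mod 5 gives n ≡ 26 ≡ 1 (mod 5); since 6 ∣ 30, reducing mod 6 gives n ≡ 26 ≡ 2 (mod 6).

Both implications hold.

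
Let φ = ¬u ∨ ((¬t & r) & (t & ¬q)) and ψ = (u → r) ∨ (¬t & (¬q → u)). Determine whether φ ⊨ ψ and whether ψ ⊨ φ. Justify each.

Only the forward direction holds.

[⇐] This fails. Under r = F, q = F, u = T, t = F, the left side is false but the right side is true.

[⇒] Assume the antecedent. If u is true, the antecedent cannot hold. If u is false, (u → r) ∨ (¬t & (¬q → u)) reduces to true regardless of the other variables. Either way (u → r) ∨ (¬t & (¬q → u)) holds.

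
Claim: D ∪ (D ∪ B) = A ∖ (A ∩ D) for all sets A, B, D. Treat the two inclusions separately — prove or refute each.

Forward inclusion. This inclusion fails. Take A = ∅, B = {1}, D = ∅; then 1 ∈ D ∪ (D ∪ B) but 1 ∉ A ∖ (A ∩ D).

Reverse inclusion. This inclusion fails. Take A = {1}, B = ∅, D = ∅; then 1 ∈ A ∖ (A ∩ D) but 1 ∉ D ∪ (D ∪ B).

Both inclusions fail.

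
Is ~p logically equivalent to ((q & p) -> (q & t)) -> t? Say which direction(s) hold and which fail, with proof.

(⇒) fails and (⇐) fails.

(→) This fails. Under p = F, t = F, q = F, the left side is true but the right side is false.

(←) This fails. Under p = T, t = T, q = F, the left side is false but the right side is true.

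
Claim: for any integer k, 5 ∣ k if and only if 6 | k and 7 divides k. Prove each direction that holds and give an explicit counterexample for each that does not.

[⇒] This fails: take k = 5. Certainly 5 ∣ 5, but 6 ∤ 5.

[⇐] This fails: take k = 42. Both 6 ∣ 42 and 7 ∣ 42, yet 42 is not a multiple of 5 (since 42 = 8·5 + 2), so 5 ∤ 42.

Both directions fail.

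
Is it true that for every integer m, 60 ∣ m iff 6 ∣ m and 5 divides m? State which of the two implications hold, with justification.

Forward direction. If 60 ∣ m, write m = 60q. Since 60 = 10·6, m = 6·(10q), so 6 ∣ m; and since 60 = 12·5, m = 5·(12q), so 5 ∣ m.

Converse. This fails: take m = 30. Both 6 ∣ 30 and 5 ∣ 30, yet 30 is not a multiple of 60 (since 30 = 0·60 + 30), so 60 ∤ 30.

Only the forward direction holds.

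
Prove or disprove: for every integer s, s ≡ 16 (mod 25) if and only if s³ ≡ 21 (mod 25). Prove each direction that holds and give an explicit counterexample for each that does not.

[⇒] Suppose s ≡ 16 (mod 25). Write s = 25j + 16. Then (25j + 16)³ = 15625j³ + 30000j² + 19200j + 4096 = 25(625j³ + 1200j² + 768j + 163) + 21, so s³ ≡ 21 (mod 25).

[⇐] Conversely, suppose s³ ≡ 21 (mod 25). The only residue r in {0, …, 24} with r³ ≡ 21 (mod 25) is r = 16, so s ≡ 16 (mod 25).

Both implications hold.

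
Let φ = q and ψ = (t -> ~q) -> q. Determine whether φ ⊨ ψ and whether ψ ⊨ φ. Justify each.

Both directions hold; the statement is true.

(⟹) Assume the antecedent. If q is true, (t -> ~q) -> q reduces to true regardless of the other variables. If q is false, the antecedent cannot hold. Either way (t -> ~q) -> q holds.

(⟸) Assume the antecedent. If q is true, q reduces to true regardless of the other variables. If q is false, the antecedent cannot hold. Either way q holds.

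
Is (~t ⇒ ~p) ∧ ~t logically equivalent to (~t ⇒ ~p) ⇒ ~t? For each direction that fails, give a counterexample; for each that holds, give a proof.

(←) This fails. Under p = T, t = F, the left side is false but the right side is true.

(→) Assume the antecedent. If p is true, the antecedent cannot hold. If p is false, the antecedent forces (p = F, t = F), and (~t ⇒ ~p) ⇒ ~t holds there. Either way (~t ⇒ ~p) ⇒ ~t holds.

The forward direction holds; the converse fails.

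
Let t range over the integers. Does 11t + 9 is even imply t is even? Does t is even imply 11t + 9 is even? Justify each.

Neither direction holds.

(⟹) This fails: t = 1 gives 11t + 9 = 20, which is even, but 1 is odd, not even.

(⟸) This also fails: t = 4 is even, but 11t + 9 = 53 is odd, not even.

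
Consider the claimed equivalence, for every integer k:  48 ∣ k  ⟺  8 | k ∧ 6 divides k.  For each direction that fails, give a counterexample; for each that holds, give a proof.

[⇐] This fails: take k = 24. Both 8 ∣ 24 and 6 ∣ 24, yet 24 is not a multiple of 48 (since 24 = 0·48 + 24), so 48 ∤ 24.

[⇒] If 48 ∣ k, write k = 48q. Since 48 = 6·8, k = 8·(6q), so 8 ∣ k; and since 48 = 8·6, k = 6·(8q), so 6 ∣ k.

(⇒) holds; (⇐) fails.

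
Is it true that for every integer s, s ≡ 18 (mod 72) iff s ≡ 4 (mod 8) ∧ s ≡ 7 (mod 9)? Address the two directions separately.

Forward direction. This fails: s = 18 gives 18 ≡ 18 (mod 72) but 18 ≡ 2 (mod 8), so the conjunction on the right does not hold.

Converse. This fails: s = 52 satisfies both congruences on the right (52 ≡ 4 mod 8 and 52 ≡ 7 mod 9) yet 52 ≡ 52 (mod 72), not 18.

(⇒) fails and (⇐) fails.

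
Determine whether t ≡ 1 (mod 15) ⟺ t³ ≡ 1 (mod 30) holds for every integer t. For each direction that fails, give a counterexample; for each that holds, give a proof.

Not equivalent: only (⇐) holds.

(⟹) This fails: take t = 16. Then 16 ≡ 1 (mod 15), but 16³ = 4096 ≡ 16 (mod 30), not 1.

(⟸) Conversely, the residues r modulo 30 with r³ ≡ 1 (mod 30) are exactly {1}, and each is ≡ 1 (mod 15).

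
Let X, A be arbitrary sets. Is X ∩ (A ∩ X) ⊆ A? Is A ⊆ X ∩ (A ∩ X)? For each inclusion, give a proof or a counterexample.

(⊆) Let x ∈ X ∩ (A ∩ X). Then x ∈ X ∩ A, from which x ∈ A.

(⊇) This inclusion fails. Take X = ∅, A = {1}; then 1 ∈ A but 1 ∉ X ∩ (A ∩ X).

Only the forward inclusion holds.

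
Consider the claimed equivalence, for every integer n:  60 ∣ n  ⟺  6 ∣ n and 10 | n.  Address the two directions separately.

(→) If 60 ∣ n, write n = 60q. Since 60 = 10·6, n = 6·(10q), so 6 ∣ n; and since 60 = 6·10, n = 10·(6q), so 10 ∣ n.

(←) This fails: take n = 30. Both 6 ∣ 30 and 10 ∣ 30, yet 30 is not a multiple of 60 (since 30 = 0·60 + 30), so 60 ∤ 30.

Not equivalent: only (⇒) holds.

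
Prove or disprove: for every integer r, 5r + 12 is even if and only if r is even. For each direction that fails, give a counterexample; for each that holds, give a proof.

Both implications hold.

(⇒) Suppose 5r + 12 is even. Since 5 is odd, 5r and r have the same parity, so 5r + 12 ≡ r + 12 (mod 2). As 12 is even, 5r + 12 is even exactly when r is even. Thus r is even.

(⇐) Conversely, suppose r is even; write r = 2j. Then 5r + 12 = 5·(2j) + 12 = 2·5j + 12, which is even.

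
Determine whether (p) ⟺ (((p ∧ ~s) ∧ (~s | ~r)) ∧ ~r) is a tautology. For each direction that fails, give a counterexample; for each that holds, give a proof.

(⇒) fails; (⇐) holds.

Forward direction. This fails. Under s = T, p = T, r = F, the left side is true but the right side is false.

Converse. Assume the antecedent. If s is true, the antecedent cannot hold. If s is false, the antecedent forces (s = F, p = T, r = F), and p holds there. Either way p holds.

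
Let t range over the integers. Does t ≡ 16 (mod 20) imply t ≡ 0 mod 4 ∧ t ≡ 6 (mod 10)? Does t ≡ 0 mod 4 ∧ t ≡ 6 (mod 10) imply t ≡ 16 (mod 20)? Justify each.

(←) If t ≡ 0 (mod 4) and t ≡ 6 (mod 10), then by the Chinese remainder theorem t ≡ 16 (mod 20). This is exactly t ≡ 16 (mod 20).

(→) Suppose t ≡ 16 (mod 20); write t = 20j + 16. Since 4 ∣ 20, reducing mod 4 gives t ≡ 16 ≡ 0 (mod 4); since 10 ∣ 20, reducing mod 10 gives t ≡ 16 ≡ 6 (mod 10).

The biconditional holds.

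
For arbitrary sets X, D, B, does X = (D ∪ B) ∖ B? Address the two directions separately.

(⟹) This inclusion fails. Take X = {1}, D = ∅, B = ∅; then 1 ∈ X but 1 ∉ (D ∪ B) ∖ B.

(⟸) This inclusion fails. Take X = ∅, D = {1}, B = ∅; then 1 ∈ (D ∪ B) ∖ B but 1 ∉ X.

Both inclusions fail.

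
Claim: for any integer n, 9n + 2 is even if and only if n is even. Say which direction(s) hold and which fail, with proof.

(→) Suppose 9n + 2 is even. Since 9 is odd, 9n and n have the same parity, so 9n + 2 ≡ n + 2 (mod 2). As 2 is even, 9n + 2 is even exactly when n is even. Thus n is even.

(←) Conversely, suppose n is even; write n = 2j. Then 9n + 2 = 9·(2j) + 2 = 2·9j + 2, which is even.

Both directions hold.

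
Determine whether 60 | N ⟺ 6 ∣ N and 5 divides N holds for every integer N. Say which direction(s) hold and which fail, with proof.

(⇒) holds; (⇐) fails.

(⟹) If 60 ∣ N, write N = 60q. Since 60 = 10·6, N = 6·(10q), so 6 ∣ N; and since 60 = 12·5, N = 5·(12q), so 5 ∣ N.

(⟸) This fails: take N = 30. Both 6 ∣ 30 and 5 ∣ 30, yet 30 is not a multiple of 60 (since 30 = 0·60 + 30), so 60 ∤ 30.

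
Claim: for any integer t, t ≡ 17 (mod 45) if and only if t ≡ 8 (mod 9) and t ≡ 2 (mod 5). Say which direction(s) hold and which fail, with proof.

Both directions hold.

Forward direction. Suppose t ≡ 17 (mod 45); write t = 45j + 17. Since 9 ∣ 45, reducing mod 9 gives t ≡ 17 ≡ 8 (mod 9); since 5 ∣ 45, reducing mod 5 gives t ≡ 17 ≡ 2 (mod 5).

Converse. If t ≡ 8 (mod 9) and t ≡ 2 (mod 5), then by the Chinese remainder theorem t ≡ 17 (mod 45). This is exactly t ≡ 17 (mod 45).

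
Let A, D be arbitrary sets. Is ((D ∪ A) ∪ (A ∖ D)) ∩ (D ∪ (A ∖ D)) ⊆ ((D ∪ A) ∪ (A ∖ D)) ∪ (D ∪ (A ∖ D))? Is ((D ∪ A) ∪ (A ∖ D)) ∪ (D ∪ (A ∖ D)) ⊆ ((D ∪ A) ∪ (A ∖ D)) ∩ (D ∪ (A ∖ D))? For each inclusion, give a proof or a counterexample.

Forward inclusion. Let x ∈ ((D ∪ A) ∪ (A ∖ D)) ∩ (D ∪ (A ∖ D)). Then either x ∈ A and x ∉ D; or x ∈ D and x ∉ A; or x ∈ A ∩ D. In each case x ∈ ((D ∪ A) ∪ (A ∖ D)) ∪ (D ∪ (A ∖ D)), so ((D ∪ A) ∪ (A ∖ D)) ∩ (D ∪ (A ∖ D)) ⊆ ((D ∪ A) ∪ (A ∖ D)) ∪ (D ∪ (A ∖ D)).

Reverse inclusion. Let x ∈ ((D ∪ A) ∪ (A ∖ D)) ∪ (D ∪ (A ∖ D)). Then either x ∈ A and x ∉ D; or x ∈ D and x ∉ A; or x ∈ A ∩ D. In each case x ∈ ((D ∪ A) ∪ (A ∖ D)) ∩ (D ∪ (A ∖ D)), so ((D ∪ A) ∪ (A ∖ D)) ∪ (D ∪ (A ∖ D)) ⊆ ((D ∪ A) ∪ (A ∖ D)) ∩ (D ∪ (A ∖ D)).

Both inclusions hold.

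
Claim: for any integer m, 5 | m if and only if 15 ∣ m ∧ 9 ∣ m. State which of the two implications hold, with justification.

[⇒] This fails: take m = 5. Certainly 5 ∣ 5, but 15 ∤ 5.

[⇐] Suppose 15 ∣ m and 9 ∣ m. Any common multiple of 15 and 9 is a multiple of their lcm; here lcm(15, 9) = 15·9/gcd(15, 9) = 135/3 = 45, so 45 ∣ m. Since 5 ∣ 45, it follows that 5 ∣ m.

Only the converse holds.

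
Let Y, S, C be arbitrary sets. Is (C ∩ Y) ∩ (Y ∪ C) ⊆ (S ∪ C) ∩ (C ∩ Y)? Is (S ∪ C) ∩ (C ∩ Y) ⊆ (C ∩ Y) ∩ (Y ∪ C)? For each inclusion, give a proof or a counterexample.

(⟹) Let x ∈ (C ∩ Y) ∩ (Y ∪ C). Then either x ∈ Y ∩ C and x ∉ S; or x ∈ Y ∩ S ∩ C. In each case x ∈ (S ∪ C) ∩ (C ∩ Y), so (C ∩ Y) ∩ (Y ∪ C) ⊆ (S ∪ C) ∩ (C ∩ Y).

(⟸) Let x ∈ (S ∪ C) ∩ (C ∩ Y). Then either x ∈ Y ∩ C and x ∉ S; or x ∈ Y ∩ S ∩ C. In each case x ∈ (C ∩ Y) ∩ (Y ∪ C), so (S ∪ C) ∩ (C ∩ Y) ⊆ (C ∩ Y) ∩ (Y ∪ C).

The two sets are equal.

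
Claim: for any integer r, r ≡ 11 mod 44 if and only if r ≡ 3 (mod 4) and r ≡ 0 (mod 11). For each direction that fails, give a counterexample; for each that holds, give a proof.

Both implications hold.

(⟹) Suppose r ≡ 11 (mod 44); write r = 44j + 11. Since 4 ∣ 44, reducing mod 4 gives r ≡ 11 ≡ 3 (mod 4); since 11 ∣ 44, reducing mod 11 gives r ≡ 11 ≡ 0 (mod 11).

(⟸) Conversely, if r ≡ 3 (mod 4) and r ≡ 0 (mod 11), then by the Chinese remainder theorem r ≡ 11 (mod 44). This is exactly r ≡ 11 (mod 44).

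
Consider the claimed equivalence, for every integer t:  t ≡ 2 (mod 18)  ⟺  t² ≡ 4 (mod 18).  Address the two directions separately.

Only the forward direction holds.

Forward direction. Suppose t ≡ 2 (mod 18). Write t = 18j + 2. Then (18j + 2)² = 324j² + 72j + 4 = 18(18j² + 4j) + 4, so t² ≡ 4 (mod 18).

Converse. This fails: take t = 16. Then 16² = 256 ≡ 4 (mod 18), yet 16 ≡ 16 (mod 18), not 2.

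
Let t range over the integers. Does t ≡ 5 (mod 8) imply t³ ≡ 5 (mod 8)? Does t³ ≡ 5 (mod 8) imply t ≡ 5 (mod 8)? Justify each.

Equivalent; both directions hold.

Forward direction. Suppose t ≡ 5 (mod 8). Write t = 8j + 5. Then (8j + 5)³ = 512j³ + 960j² + 600j + 125 = 8(64j³ + 120j² + 75j + 15) + 5, so t³ ≡ 5 (mod 8).

Converse. For the converse, argue contrapositively. If t ≢ 5 (mod 8), then t is congruent to one of 0, 1, 2, 3, 4, 6, 7 modulo 8, and these give t³ ≡ 0, 1, 0, 3, 0, 0, 7 respectively — never 5.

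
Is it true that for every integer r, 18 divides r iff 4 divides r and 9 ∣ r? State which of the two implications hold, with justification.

Only the converse holds.

(⇒) This fails: take r = 18. Certainly 18 ∣ 18, but 4 ∤ 18.

(⇐) Suppose 4 ∣ r and 9 ∣ r. Any common multiple of 4 and 9 is a multiple of their lcm; here gcd(4, 9) = 1, so lcm(4, 9) = 4·9 = 36, so 36 ∣ r. Since 18 ∣ 36, it follows that 18 ∣ r.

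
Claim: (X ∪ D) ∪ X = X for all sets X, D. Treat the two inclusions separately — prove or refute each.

Forward inclusion. This inclusion fails. Take X = ∅, D = {1}; then 1 ∈ (X ∪ D) ∪ X but 1 ∉ X.

Reverse inclusion. Let x ∈ X. Then either x ∈ X and x ∉ D; or x ∈ X ∩ D. In each case x ∈ (X ∪ D) ∪ X, so X ⊆ (X ∪ D) ∪ X.

Only the reverse inclusion holds.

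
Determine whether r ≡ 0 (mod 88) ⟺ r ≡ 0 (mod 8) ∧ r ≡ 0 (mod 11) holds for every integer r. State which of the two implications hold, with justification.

[⇒] Suppose r ≡ 0 (mod 88); write r = 88j + 0. Since 8 ∣ 88, reducing mod 8 gives r ≡ 0 (mod 8); since 11 ∣ 88, reducing mod 11 gives r ≡ 0 (mod 11).

[⇐] Conversely, if r ≡ 0 (mod 8) and r ≡ 0 (mod 11), then by the Chinese remainder theorem r ≡ 0 (mod 88). This is exactly r ≡ 0 (mod 88).

Equivalent; both directions hold.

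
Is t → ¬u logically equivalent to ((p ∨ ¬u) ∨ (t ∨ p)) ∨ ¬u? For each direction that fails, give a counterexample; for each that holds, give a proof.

Neither direction holds.

[⇒] This fails. Under t = F, u = T, p = F, the left side is true but the right side is false.

[⇐] This fails. Under t = T, u = T, p = F, the left side is false but the right side is true.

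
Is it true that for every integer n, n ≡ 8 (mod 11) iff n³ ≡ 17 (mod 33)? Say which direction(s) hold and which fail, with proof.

(⟹) This fails: take n = 19. Then 19 ≡ 8 (mod 11), but 19³ = 6859 ≡ 28 (mod 33), not 17.

(⟸) Conversely, the residues r modulo 33 with r³ ≡ 17 (mod 33) are exactly {8}, and each is ≡ 8 (mod 11).

Only the converse holds.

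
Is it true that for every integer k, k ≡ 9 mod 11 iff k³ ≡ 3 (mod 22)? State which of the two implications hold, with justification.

The forward direction fails; the converse holds.

Converse. The residues r modulo 22 with r³ ≡ 3 (mod 22) are exactly {9}, and each is ≡ 9 (mod 11).

Forward direction. This fails: take k = 20. Then 20 ≡ 9 (mod 11), but 20³ = 8000 ≡ 14 (mod 22), not 3.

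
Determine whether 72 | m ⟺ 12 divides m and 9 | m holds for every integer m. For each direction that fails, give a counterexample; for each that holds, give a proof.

Only the forward direction holds.

(⇒) If 72 ∣ m, write m = 72q. Since 72 = 6·12, m = 12·(6q), so 12 ∣ m; and since 72 = 8·9, m = 9·(8q), so 9 ∣ m.

(⇐) This fails: take m = 36. Both 12 ∣ 36 and 9 ∣ 36, yet 36 is not a multiple of 72 (since 36 = 0·72 + 36), so 72 ∤ 36.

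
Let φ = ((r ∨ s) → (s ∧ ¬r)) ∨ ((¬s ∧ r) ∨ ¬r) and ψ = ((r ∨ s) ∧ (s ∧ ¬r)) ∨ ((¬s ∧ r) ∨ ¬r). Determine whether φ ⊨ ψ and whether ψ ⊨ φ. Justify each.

Both directions hold.

(⇒) Assume the antecedent. If s is true, the antecedent forces (s = T, r = F), and the consequent holds there. If s is false, the consequent reduces to true regardless of the other variables. Either way the consequent holds.

(⇐) Assume the antecedent. If s is true, the antecedent forces (s = T, r = F), and the consequent holds there. If s is false, the consequent reduces to true regardless of the other variables. Either way the consequent holds.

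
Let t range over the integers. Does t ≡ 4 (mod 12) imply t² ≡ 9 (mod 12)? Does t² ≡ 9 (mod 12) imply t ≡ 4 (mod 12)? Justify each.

Forward direction. This fails: take t = 4. Then 4 ≡ 4 (mod 12), but 4² = 16 ≡ 4 (mod 12), not 9.

Converse. This fails: take t = 3. Then 3² = 9 ≡ 9 (mod 12), yet 3 ≡ 3 (mod 12), not 4.

Neither implication holds.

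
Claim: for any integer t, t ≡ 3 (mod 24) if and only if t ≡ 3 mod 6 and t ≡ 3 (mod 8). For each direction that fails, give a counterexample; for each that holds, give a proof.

The biconditional holds.

(⇒) Suppose t ≡ 3 (mod 24); write t = 24j + 3. Since 6 ∣ 24, reducing mod 6 gives t ≡ 3 (mod 6); since 8 ∣ 24, reducing mod 8 gives t ≡ 3 (mod 8).

(⇐) Conversely, if t ≡ 3 (mod 6) and t ≡ 3 (mod 8), then by the Chinese remainder theorem t ≡ 3 (mod 24). This is exactly t ≡ 3 (mod 24).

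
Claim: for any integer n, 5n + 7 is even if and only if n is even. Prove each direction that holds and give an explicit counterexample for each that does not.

Neither direction holds.

(⟹) This fails: n = 1 gives 5n + 7 = 12, which is even, but 1 is odd, not even.

(⟸) This also fails: n = 0 is even, but 5n + 7 = 7 is odd, not even.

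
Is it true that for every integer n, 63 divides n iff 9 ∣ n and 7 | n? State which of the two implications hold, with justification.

(→) If 63 ∣ n, write n = 63q. Since 63 = 7·9, n = 9·(7q), so 9 ∣ n; and since 63 = 9·7, n = 7·(9q), so 7 ∣ n.

(←) Suppose 9 ∣ n and 7 ∣ n. Any common multiple of 9 and 7 is a multiple of their lcm; here gcd(9, 7) = 1, so lcm(9, 7) = 9·7 = 63, so 63 ∣ n.

Equivalent; both directions hold.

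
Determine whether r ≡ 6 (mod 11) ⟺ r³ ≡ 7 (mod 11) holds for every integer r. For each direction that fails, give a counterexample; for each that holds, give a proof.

Converse. For the converse, argue contrapositively. If r ≢ 6 (mod 11), then r is congruent to one of 0, 1, 2, 3, 4, 5, 7, 8, 9, 10 modulo 11, and these give r³ ≡ 0, 1, 8, 5, 9, 4, 2, 6, 3, 10 respectively — never 7.

Forward direction. Suppose r ≡ 6 (mod 11). Write r = 11j + 6. Then (11j + 6)³ = 1331j³ + 2178j² + 1188j + 216 = 11(121j³ + 198j² + 108j + 19) + 7, so r³ ≡ 7 (mod 11).

Both implications hold.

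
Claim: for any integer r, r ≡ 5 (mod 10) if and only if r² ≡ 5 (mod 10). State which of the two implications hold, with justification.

(⇒) Suppose r ≡ 5 (mod 10). Write r = 10j + 5. Then (10j + 5)² = 100j² + 100j + 25 = 10(10j² + 10j + 2) + 5, so r² ≡ 5 (mod 10).

(⇐) For the converse, argue contrapositively. If r ≢ 5 (mod 10), then r is congruent to one of 0, 1, 2, 3, 4, 6, 7, 8, 9 modulo 10, and these give r² ≡ 0, 1, 4, 9, 6, 6, 9, 4, 1 respectively — never 5.

The biconditional holds.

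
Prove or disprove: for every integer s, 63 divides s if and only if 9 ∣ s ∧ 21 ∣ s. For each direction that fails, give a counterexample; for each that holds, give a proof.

Equivalent; both directions hold.

(⟹) If 63 ∣ s, write s = 63q. Since 63 = 7·9, s = 9·(7q), so 9 ∣ s; and since 63 = 3·21, s = 21·(3q), so 21 ∣ s.

(⟸) Suppose 9 ∣ s and 21 ∣ s. Any common multiple of 9 and 21 is a multiple of their lcm; here lcm(9, 21) = 9·21/gcd(9, 21) = 189/3 = 63, so 63 ∣ s.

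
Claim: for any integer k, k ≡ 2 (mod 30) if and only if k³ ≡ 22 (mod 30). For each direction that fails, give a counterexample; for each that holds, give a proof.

(→) This fails: take k = 2. Then 2 ≡ 2 (mod 30), but 2³ = 8 ≡ 8 (mod 30), not 22.

(←) This fails: take k = 28. Then 28³ = 21952 ≡ 22 (mod 30), yet 28 ≡ 28 (mod 30), not 2.

Neither implication holds.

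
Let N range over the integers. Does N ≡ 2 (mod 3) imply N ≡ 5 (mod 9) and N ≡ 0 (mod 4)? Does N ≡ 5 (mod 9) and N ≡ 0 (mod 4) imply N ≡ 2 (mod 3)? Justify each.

The forward direction fails; the converse holds.

[⇐] If N ≡ 5 (mod 9) and N ≡ 0 (mod 4), then by the Chinese remainder theorem N ≡ 32 (mod 36). Since 32 ≡ 2 (mod 3) and 3 ∣ 36, we get N ≡ 2 (mod 3).

[⇒] This fails: N = 2 gives 2 ≡ 2 (mod 3) but 2 ≡ 2 (mod 9), so the conjunction on the right does not hold.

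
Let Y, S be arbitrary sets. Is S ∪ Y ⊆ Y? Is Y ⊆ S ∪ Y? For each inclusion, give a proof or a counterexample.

Forward inclusion. This inclusion fails. Take Y = ∅, S = {1}; then 1 ∈ S ∪ Y but 1 ∉ Y.

Reverse inclusion. Let x ∈ Y. Then either x ∈ Y and x ∉ S; or x ∈ Y ∩ S. In each case x ∈ S ∪ Y, so Y ⊆ S ∪ Y.

Only the reverse inclusion holds.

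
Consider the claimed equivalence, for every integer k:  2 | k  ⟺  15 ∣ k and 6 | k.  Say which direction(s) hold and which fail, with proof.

(⇒) fails; (⇐) holds.

(⟹) This fails: take k = 2. Certainly 2 ∣ 2, but 15 ∤ 2.

(⟸) Suppose 15 ∣ k and 6 ∣ k. Any common multiple of 15 and 6 is a multiple of their lcm; here lcm(15, 6) = 15·6/gcd(15, 6) = 90/3 = 30, so 30 ∣ k. Since 2 ∣ 30, it follows that 2 ∣ k.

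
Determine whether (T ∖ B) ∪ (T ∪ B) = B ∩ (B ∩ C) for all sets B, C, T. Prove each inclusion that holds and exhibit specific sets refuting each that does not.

(⊆) fails; (⊇) holds.

Forward inclusion. This inclusion fails. Take B = {1}, C = ∅, T = ∅; then 1 ∈ (T ∖ B) ∪ (T ∪ B) but 1 ∉ B ∩ (B ∩ C).

Reverse inclusion. Let x ∈ B ∩ (B ∩ C). Then either x ∈ B ∩ C and x ∉ T; or x ∈ B ∩ C ∩ T. In each case x ∈ (T ∖ B) ∪ (T ∪ B), so B ∩ (B ∩ C) ⊆ (T ∖ B) ∪ (T ∪ B).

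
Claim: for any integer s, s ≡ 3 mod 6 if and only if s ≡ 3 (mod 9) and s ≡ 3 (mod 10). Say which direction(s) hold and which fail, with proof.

The forward direction fails; the converse holds.

Converse. If s ≡ 3 (mod 9) and s ≡ 3 (mod 10), then by the Chinese remainder theorem s ≡ 3 (mod 90). Since 3 ≡ 3 (mod 6) and 6 ∣ 90, we get s ≡ 3 (mod 6).

Forward direction. This fails: s = 33 gives 33 ≡ 3 (mod 6) but 33 ≡ 6 (mod 9), so the conjunction on the right does not hold.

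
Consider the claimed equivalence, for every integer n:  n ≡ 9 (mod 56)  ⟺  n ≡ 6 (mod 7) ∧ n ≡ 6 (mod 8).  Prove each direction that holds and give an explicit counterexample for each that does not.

(→) This fails: n = 9 gives 9 ≡ 9 (mod 56) but 9 ≡ 2 (mod 7), so the conjunction on the right does not hold.

(←) This fails: n = 6 satisfies both congruences on the right (6 ≡ 6 mod 7 and 6 ≡ 6 mod 8) yet 6 ≡ 6 (mod 56), not 9.

Neither direction holds.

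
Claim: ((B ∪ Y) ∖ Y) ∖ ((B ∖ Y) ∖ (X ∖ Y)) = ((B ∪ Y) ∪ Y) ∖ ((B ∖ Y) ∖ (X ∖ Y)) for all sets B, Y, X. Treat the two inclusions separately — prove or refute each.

The sets are not equal: only the forward inclusion holds.

Forward inclusion. Let x ∈ ((B ∪ Y) ∖ Y) ∖ ((B ∖ Y) ∖ (X ∖ Y)). Then x ∈ B ∩ X and x ∉ Y, from which x ∈ ((B ∪ Y) ∪ Y) ∖ ((B ∖ Y) ∖ (X ∖ Y)).

Reverse inclusion. This inclusion fails. Take B = ∅, Y = {1}, X = ∅; then 1 ∈ ((B ∪ Y) ∪ Y) ∖ ((B ∖ Y) ∖ (X ∖ Y)) but 1 ∉ ((B ∪ Y) ∖ Y) ∖ ((B ∖ Y) ∖ (X ∖ Y)).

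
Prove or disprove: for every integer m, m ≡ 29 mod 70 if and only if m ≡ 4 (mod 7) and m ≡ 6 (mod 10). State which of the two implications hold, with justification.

Neither implication holds.

Forward direction. This fails: m = 29 gives 29 ≡ 29 (mod 70) but 29 ≡ 1 (mod 7), so the conjunction on the right does not hold.

Converse. This fails: m = 46 satisfies both congruences on the right (46 ≡ 4 mod 7 and 46 ≡ 6 mod 10) yet 46 ≡ 46 (mod 70), not 29.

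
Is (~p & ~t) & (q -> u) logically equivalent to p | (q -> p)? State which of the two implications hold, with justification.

[⇒] This fails. Under u = T, q = T, p = F, t = F, the left side is true but the right side is false.

[⇐] This fails. Under u = F, q = F, p = T, t = F, the left side is false but the right side is true.

Neither implication holds.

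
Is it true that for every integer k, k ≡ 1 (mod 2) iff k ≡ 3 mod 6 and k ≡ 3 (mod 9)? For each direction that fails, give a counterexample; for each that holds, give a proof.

Forward direction. This fails: k = 1 gives 1 ≡ 1 (mod 2) but 1 ≡ 1 (mod 6), so the conjunction on the right does not hold.

Converse. If k ≡ 3 (mod 6) and k ≡ 3 (mod 9), then by the Chinese remainder theorem k ≡ 3 (mod 18). Since 3 ≡ 1 (mod 2) and 2 ∣ 18, we get k ≡ 1 (mod 2).

Not equivalent: only (⇐) holds.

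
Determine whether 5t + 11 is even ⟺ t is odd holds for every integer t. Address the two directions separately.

The biconditional holds.

(⇒) Suppose 5t + 11 is even. Since 5 is odd, 5t and t have the same parity, so 5t + 11 ≡ t + 11 (mod 2). As 11 is odd, 5t + 11 is even exactly when t is odd. Thus t is odd.

(⇐) Conversely, suppose t is odd; write t = 2j + 1. Then 5t + 11 = 5·(2j + 1) + 11 = 2·5j + 16, which is even.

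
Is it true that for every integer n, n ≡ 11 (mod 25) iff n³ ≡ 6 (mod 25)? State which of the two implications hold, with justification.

(⟸) Suppose n³ ≡ 6 (mod 25). The only residue r in {0, …, 24} with r³ ≡ 6 (mod 25) is r = 11, so n ≡ 11 (mod 25).

(⟹) Suppose n ≡ 11 (mod 25). Write n = 25j + 11. Then (25j + 11)³ = 15625j³ + 20625j² + 9075j + 1331 = 25(625j³ + 825j² + 363j + 53) + 6, so n³ ≡ 6 (mod 25).

Equivalent; both directions hold.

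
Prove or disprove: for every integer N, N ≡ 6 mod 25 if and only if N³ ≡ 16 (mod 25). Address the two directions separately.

(⟹) Suppose N ≡ 6 mod 25. Write N = 25j + 6. Then (25j + 6)³ = 15625j³ + 11250j² + 2700j + 216 = 25(625j³ + 450j² + 108j + 8) + 16, so N³ ≡ 16 (mod 25).

(⟸) Conversely, suppose N³ ≡ 16 (mod 25). The only residue r in {0, …, 24} with r³ ≡ 16 (mod 25) is r = 6, so N ≡ 6 (mod 25).

Both directions hold.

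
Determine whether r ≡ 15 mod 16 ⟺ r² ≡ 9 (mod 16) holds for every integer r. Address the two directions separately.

(⟹) This fails: take r = 15. Then 15 ≡ 15 (mod 16), but 15² = 225 ≡ 1 (mod 16), not 9.

(⟸) This fails: take r = 3. Then 3² = 9 ≡ 9 (mod 16), yet 3 ≡ 3 (mod 16), not 15.

Both directions fail.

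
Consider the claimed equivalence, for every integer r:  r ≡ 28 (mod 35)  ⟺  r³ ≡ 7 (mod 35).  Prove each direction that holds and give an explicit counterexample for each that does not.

Equivalent; both directions hold.

(→) Suppose r ≡ 28 (mod 35). Write r = 35j + 28. Then (35j + 28)³ = 42875j³ + 102900j² + 82320j + 21952 = 35(1225j³ + 2940j² + 2352j + 627) + 7, so r³ ≡ 7 (mod 35).

(←) Conversely, suppose r³ ≡ 7 (mod 35). The only residue r in {0, …, 34} with r³ ≡ 7 (mod 35) is r = 28, so r ≡ 28 (mod 35).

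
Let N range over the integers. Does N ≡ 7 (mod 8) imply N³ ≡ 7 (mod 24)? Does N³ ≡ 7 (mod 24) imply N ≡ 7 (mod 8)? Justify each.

(⇒) This fails: take N = 15. Then 15 ≡ 7 (mod 8), but 15³ = 3375 ≡ 15 (mod 24), not 7.

(⇐) Conversely, the residues r modulo 24 with r³ ≡ 7 (mod 24) are exactly {7}, and each is ≡ 7 (mod 8).

Only the reverse direction holds.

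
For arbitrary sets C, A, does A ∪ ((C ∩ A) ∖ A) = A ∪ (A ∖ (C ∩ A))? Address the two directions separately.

Forward inclusion. Let x ∈ A ∪ ((C ∩ A) ∖ A). Then either x ∈ A and x ∉ C; or x ∈ C ∩ A. In each case x ∈ A ∪ (A ∖ (C ∩ A)), so A ∪ ((C ∩ A) ∖ A) ⊆ A ∪ (A ∖ (C ∩ A)).

Reverse inclusion. Let x ∈ A ∪ (A ∖ (C ∩ A)). Then either x ∈ A and x ∉ C; or x ∈ C ∩ A. In each case x ∈ A ∪ ((C ∩ A) ∖ A), so A ∪ (A ∖ (C ∩ A)) ⊆ A ∪ ((C ∩ A) ∖ A).

Both inclusions hold.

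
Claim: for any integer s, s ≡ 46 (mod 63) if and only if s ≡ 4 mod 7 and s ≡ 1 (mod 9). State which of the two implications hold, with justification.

(→) Suppose s ≡ 46 (mod 63); write s = 63j + 46. Since 7 ∣ 63, reducing mod 7 gives s ≡ 46 ≡ 4 (mod 7); since 9 ∣ 63, reducing mod 9 gives s ≡ 46 ≡ 1 (mod 9).

(←) Conversely, if s ≡ 4 (mod 7) and s ≡ 1 (mod 9), then by the Chinese remainder theorem s ≡ 46 (mod 63). This is exactly s ≡ 46 (mod 63).

Equivalent; both directions hold.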